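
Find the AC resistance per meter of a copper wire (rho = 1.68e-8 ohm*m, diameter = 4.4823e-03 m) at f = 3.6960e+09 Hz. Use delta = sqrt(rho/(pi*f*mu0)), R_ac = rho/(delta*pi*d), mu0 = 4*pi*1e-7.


delta = sqrt(1.68e-8 / (pi * 3.6960e+09 * 4*pi*1e-7)) = 1.073022e-06 m
R_ac = 1.68e-8 / (1.073022e-06 * pi * 4.4823e-03) = 1.112 ohm/m

1.112 ohm/m


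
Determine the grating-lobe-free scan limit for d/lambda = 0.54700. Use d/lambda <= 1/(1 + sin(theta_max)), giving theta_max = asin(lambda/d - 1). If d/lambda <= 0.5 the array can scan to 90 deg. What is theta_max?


lambda/d - 1 = 1/0.54700 - 1 = 0.8281536
theta_max = asin(0.8281536) = 55.91 deg

55.91 deg


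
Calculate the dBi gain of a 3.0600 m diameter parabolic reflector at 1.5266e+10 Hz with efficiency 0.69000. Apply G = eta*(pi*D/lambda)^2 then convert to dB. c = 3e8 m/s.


lambda = c / f = 3.0000e+08 / 1.5266e+10 = 0.01965151 m
G_linear = 0.69000 * (pi * 3.0600 / 0.01965151)^2 = 165120.1
G_dBi = 10 * log10(165120.1) = 52.18 dBi

52.18 dBi


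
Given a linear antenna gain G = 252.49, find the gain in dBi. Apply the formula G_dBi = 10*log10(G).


G_dBi = 10 * log10(252.49) = 24.02 dBi

24.02 dBi


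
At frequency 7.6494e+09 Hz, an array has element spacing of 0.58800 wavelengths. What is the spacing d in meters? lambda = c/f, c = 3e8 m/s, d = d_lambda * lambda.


lambda = c / f = 3.0000e+08 / 7.6494e+09 = 0.03921876 m
d = 0.58800 * 0.03921876 = 0.02306 m

0.02306 m


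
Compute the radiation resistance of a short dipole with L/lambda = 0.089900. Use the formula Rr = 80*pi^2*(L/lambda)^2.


Rr = 80 * pi^2 * (0.089900)^2 = 80 * 9.869604 * 8.082010e-03 = 6.381 ohm

6.381 ohm


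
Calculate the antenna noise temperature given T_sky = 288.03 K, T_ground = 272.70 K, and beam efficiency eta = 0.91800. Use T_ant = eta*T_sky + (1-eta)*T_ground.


T_ant = 0.91800 * 288.03 + (1 - 0.91800) * 272.70 = 286.8 K

286.8 K


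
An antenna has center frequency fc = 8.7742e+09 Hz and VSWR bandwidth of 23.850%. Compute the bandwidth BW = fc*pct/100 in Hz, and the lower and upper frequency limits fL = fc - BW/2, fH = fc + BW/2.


BW = 8.7742e+09 * 23.850/100 = 2.092647e+09 Hz
fL = 8.7742e+09 - 2.092647e+09/2 = 7.728e+09 Hz
fH = 8.7742e+09 + 2.092647e+09/2 = 9.821e+09 Hz

BW=2.093e+09 Hz, fL=7.728e+09 Hz, fH=9.821e+09 Hz


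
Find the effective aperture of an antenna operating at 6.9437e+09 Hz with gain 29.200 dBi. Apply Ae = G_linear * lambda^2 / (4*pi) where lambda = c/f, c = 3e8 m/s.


lambda = c / f = 3.0000e+08 / 6.9437e+09 = 0.04320463 m
G_linear = 10^(29.200/10) = 831.7638
Ae = G_linear * lambda^2 / (4*pi) = 831.7638 * 0.04320463^2 / (4*pi) = 0.1236 m^2

0.1236 m^2


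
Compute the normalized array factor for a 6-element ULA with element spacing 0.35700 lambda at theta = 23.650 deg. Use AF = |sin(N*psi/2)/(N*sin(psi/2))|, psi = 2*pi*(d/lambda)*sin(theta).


psi = 2*pi*0.35700*sin(23.650 deg) = 0.8998152 rad
AF = |sin(6*0.8998152/2) / (6*sin(0.8998152/2))| = 0.1640

0.1640


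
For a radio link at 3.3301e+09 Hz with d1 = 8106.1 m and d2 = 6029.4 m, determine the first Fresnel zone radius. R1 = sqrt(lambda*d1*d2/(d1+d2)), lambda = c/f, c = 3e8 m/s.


lambda = c / f = 3.0000e+08 / 3.3301e+09 = 0.09008738 m
R1 = sqrt(0.09008738 * 8106.1 * 6029.4 / (8106.1 + 6029.4)) = 17.65 m

17.65 m


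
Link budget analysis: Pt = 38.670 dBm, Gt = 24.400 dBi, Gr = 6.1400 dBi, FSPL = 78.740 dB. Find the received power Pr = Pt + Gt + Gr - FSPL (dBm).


Pr = 38.670 + 24.400 + 6.1400 - 78.740 = -9.53 dBm

-9.53 dBm


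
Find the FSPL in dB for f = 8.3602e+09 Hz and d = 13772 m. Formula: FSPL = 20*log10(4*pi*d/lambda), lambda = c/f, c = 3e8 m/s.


lambda = c / f = 3.0000e+08 / 8.3602e+09 = 0.03588431 m
FSPL = 20 * log10(4*pi*13772/0.03588431) = 133.7 dB

133.7 dB


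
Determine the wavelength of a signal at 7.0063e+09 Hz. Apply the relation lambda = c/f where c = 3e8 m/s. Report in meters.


lambda = c / f = 3.0000e+08 / 7.0063e+09 = 0.04282 m

0.04282 m


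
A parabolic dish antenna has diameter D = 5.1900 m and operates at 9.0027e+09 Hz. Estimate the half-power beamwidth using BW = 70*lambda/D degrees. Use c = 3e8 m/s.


lambda = c / f = 3.0000e+08 / 9.0027e+09 = 0.03332334 m
BW = 70 * 0.03332334 / 5.1900 = 0.4494 deg

0.4494 deg


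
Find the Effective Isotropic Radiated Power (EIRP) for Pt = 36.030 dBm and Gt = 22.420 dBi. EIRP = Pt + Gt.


EIRP = Pt + Gt = 36.030 + 22.420 = 58.45 dBm

58.45 dBm


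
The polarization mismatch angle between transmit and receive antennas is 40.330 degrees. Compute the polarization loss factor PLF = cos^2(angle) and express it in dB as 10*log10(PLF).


PLF_linear = cos^2(40.330 deg) = 0.5811464
PLF_dB = 10 * log10(0.5811464) = -2.357 dB

-2.357 dB


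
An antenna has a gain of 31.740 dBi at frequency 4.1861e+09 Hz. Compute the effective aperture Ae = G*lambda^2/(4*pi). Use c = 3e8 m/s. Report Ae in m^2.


lambda = c / f = 3.0000e+08 / 4.1861e+09 = 0.07166575 m
G_linear = 10^(31.740/10) = 1492.794
Ae = G_linear * lambda^2 / (4*pi) = 1492.794 * 0.07166575^2 / (4*pi) = 0.6101 m^2

0.6101 m^2


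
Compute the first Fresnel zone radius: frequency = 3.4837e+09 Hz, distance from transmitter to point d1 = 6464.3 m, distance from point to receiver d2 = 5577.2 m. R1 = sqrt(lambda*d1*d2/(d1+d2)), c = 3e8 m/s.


lambda = c / f = 3.0000e+08 / 3.4837e+09 = 0.08611534 m
R1 = sqrt(0.08611534 * 6464.3 * 5577.2 / (6464.3 + 5577.2)) = 16.06 m

16.06 m


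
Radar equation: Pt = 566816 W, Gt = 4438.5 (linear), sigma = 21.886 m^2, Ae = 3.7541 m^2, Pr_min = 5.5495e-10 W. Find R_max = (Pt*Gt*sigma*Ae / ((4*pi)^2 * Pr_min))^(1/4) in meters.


R^4 = 566816*4438.5*21.886*3.7541 / ((4*pi)^2 * 5.5495e-10) = 2.358723e+18
R_max = 2.358723e+18^0.25 = 39189 m

39189 m


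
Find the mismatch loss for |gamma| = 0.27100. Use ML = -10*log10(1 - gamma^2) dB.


ML = -10 * log10(1 - 0.27100^2) = -10 * log10(0.926559) = 0.3313 dB

0.3313 dB


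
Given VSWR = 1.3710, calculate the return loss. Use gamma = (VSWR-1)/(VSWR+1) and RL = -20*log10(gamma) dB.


gamma = (1.3710 - 1) / (1.3710 + 1) = 0.1564741
RL = -20 * log10(0.1564741) = 16.11 dB

16.11 dB


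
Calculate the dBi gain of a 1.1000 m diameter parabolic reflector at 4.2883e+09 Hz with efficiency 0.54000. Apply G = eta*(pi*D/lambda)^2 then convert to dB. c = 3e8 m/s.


lambda = c / f = 3.0000e+08 / 4.2883e+09 = 0.06995779 m
G_linear = 0.54000 * (pi * 1.1000 / 0.06995779)^2 = 1317.670
G_dBi = 10 * log10(1317.670) = 31.20 dBi

31.20 dBi


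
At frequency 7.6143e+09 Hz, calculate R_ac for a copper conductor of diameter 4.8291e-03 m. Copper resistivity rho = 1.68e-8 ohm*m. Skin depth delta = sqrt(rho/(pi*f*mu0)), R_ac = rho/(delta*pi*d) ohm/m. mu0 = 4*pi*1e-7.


delta = sqrt(1.68e-8 / (pi * 7.6143e+09 * 4*pi*1e-7)) = 7.475836e-07 m
R_ac = 1.68e-8 / (7.475836e-07 * pi * 4.8291e-03) = 1.481 ohm/m

1.481 ohm/m


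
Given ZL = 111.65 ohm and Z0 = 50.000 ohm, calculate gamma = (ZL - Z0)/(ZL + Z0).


gamma = (111.65 - 50.000) / (111.65 + 50.000) = 0.3814

0.3814


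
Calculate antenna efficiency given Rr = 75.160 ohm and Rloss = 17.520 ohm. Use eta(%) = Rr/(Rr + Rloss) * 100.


eta = 75.160 / (75.160 + 17.520) * 100 = 81.10%

81.10%


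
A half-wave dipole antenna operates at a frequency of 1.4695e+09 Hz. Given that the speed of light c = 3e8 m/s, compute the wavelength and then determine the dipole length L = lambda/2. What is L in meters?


lambda = c / f = 3.0000e+08 / 1.4695e+09 = 0.2041511 m
L = lambda / 2 = 0.2041511 / 2 = 0.1021 m

0.1021 m


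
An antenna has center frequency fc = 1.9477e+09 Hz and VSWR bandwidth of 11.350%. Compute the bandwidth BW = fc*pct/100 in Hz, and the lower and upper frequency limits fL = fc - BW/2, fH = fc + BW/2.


BW = 1.9477e+09 * 11.350/100 = 2.210640e+08 Hz
fL = 1.9477e+09 - 2.210640e+08/2 = 1.837e+09 Hz
fH = 1.9477e+09 + 2.210640e+08/2 = 2.058e+09 Hz

BW=2.211e+08 Hz, fL=1.837e+09 Hz, fH=2.058e+09 Hz


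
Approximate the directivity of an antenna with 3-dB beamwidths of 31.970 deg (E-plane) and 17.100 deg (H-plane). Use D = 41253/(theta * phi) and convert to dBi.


D_linear = 41253 / (31.970 * 17.100) = 75.46000
D_dBi = 10 * log10(75.46000) = 18.78 dBi

18.78 dBi


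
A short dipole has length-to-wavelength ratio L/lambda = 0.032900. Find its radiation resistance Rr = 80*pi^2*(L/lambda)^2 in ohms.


Rr = 80 * pi^2 * (0.032900)^2 = 80 * 9.869604 * 1.082410e-03 = 0.8546 ohm

0.8546 ohm


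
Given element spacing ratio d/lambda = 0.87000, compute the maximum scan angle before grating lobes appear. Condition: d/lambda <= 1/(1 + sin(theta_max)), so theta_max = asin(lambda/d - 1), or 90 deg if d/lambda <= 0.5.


lambda/d - 1 = 1/0.87000 - 1 = 0.1494253
theta_max = asin(0.1494253) = 8.594 deg

8.594 deg


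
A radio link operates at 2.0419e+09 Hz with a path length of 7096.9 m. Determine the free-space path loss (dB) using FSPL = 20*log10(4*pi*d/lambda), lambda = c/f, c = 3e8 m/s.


lambda = c / f = 3.0000e+08 / 2.0419e+09 = 0.1469220 m
FSPL = 20 * log10(4*pi*7096.9/0.1469220) = 115.7 dB

115.7 dB


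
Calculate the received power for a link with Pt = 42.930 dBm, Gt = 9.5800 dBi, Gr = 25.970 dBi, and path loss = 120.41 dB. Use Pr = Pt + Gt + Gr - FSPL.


Pr = 42.930 + 9.5800 + 25.970 - 120.41 = -41.93 dBm

-41.93 dBm


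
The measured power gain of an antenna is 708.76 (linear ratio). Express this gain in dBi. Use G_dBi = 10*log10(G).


G_dBi = 10 * log10(708.76) = 28.50 dBi

28.50 dBi


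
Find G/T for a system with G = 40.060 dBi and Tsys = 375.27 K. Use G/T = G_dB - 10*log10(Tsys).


G/T = 40.060 - 10*log10(375.27) = 40.060 - 25.74344 = 14.32 dB/K

14.32 dB/K


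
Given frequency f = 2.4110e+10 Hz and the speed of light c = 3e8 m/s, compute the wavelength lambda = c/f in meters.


lambda = c / f = 3.0000e+08 / 2.4110e+10 = 0.01244 m

0.01244 m


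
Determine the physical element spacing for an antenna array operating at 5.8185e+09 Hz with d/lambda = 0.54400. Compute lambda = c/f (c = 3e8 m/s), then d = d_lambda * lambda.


lambda = c / f = 3.0000e+08 / 5.8185e+09 = 0.05155968 m
d = 0.54400 * 0.05155968 = 0.02805 m

0.02805 m


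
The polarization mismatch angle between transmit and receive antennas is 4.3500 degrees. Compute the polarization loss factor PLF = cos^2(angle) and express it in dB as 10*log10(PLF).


PLF_linear = cos^2(4.3500 deg) = 0.9942469
PLF_dB = 10 * log10(0.9942469) = -0.02506 dB

-0.02506 dB


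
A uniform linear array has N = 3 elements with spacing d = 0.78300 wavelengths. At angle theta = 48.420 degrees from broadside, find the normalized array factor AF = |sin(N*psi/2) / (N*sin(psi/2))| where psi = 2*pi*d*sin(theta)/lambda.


psi = 2*pi*0.78300*sin(48.420 deg) = 3.680108 rad
AF = |sin(3*3.680108/2) / (3*sin(3.680108/2))| = 0.2390

0.2390


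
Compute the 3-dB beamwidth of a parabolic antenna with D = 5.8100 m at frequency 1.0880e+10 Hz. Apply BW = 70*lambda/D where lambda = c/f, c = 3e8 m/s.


lambda = c / f = 3.0000e+08 / 1.0880e+10 = 0.02757353 m
BW = 70 * 0.02757353 / 5.8100 = 0.3322 deg

0.3322 deg


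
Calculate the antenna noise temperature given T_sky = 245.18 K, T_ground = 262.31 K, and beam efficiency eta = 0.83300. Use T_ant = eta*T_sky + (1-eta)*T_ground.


T_ant = 0.83300 * 245.18 + (1 - 0.83300) * 262.31 = 248.0 K

248.0 K


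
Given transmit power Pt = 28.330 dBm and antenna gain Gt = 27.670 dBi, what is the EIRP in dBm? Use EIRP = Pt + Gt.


EIRP = Pt + Gt = 28.330 + 27.670 = 56.00 dBm

56.00 dBm


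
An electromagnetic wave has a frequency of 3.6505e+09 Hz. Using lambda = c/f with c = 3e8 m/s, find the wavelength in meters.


lambda = c / f = 3.0000e+08 / 3.6505e+09 = 0.08218 m

0.08218 m


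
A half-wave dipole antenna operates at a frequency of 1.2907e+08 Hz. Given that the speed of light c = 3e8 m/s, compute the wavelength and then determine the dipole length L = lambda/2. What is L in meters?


lambda = c / f = 3.0000e+08 / 1.2907e+08 = 2.324320 m
L = lambda / 2 = 2.324320 / 2 = 1.162 m

1.162 m


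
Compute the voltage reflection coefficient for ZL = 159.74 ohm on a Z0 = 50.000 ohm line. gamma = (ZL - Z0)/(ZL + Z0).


gamma = (159.74 - 50.000) / (159.74 + 50.000) = 0.5232

0.5232


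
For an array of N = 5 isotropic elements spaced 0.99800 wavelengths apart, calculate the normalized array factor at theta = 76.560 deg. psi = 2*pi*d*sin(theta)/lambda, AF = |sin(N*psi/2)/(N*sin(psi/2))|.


psi = 2*pi*0.99800*sin(76.560 deg) = 6.098891 rad
AF = |sin(5*6.098891/2) / (5*sin(6.098891/2))| = 0.9664

0.9664


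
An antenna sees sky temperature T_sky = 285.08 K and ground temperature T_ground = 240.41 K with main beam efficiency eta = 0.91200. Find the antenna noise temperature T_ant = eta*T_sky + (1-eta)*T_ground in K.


T_ant = 0.91200 * 285.08 + (1 - 0.91200) * 240.41 = 281.1 K

281.1 K


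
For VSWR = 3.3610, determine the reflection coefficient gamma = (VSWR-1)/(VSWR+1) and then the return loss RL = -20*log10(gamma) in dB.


gamma = (3.3610 - 1) / (3.3610 + 1) = 0.5413896
RL = -20 * log10(0.5413896) = 5.330 dB

5.330 dB


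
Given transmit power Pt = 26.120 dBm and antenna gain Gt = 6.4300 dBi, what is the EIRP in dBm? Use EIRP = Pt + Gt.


EIRP = Pt + Gt = 26.120 + 6.4300 = 32.55 dBm

32.55 dBm


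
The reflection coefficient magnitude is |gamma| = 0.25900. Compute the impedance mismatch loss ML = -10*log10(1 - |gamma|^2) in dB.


ML = -10 * log10(1 - 0.25900^2) = -10 * log10(0.932919) = 0.3016 dB

0.3016 dB


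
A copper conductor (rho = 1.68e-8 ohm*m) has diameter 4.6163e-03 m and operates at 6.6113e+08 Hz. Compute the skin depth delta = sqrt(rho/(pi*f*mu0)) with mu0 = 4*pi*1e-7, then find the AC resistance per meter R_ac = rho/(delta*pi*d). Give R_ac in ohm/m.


delta = sqrt(1.68e-8 / (pi * 6.6113e+08 * 4*pi*1e-7)) = 2.537064e-06 m
R_ac = 1.68e-8 / (2.537064e-06 * pi * 4.6163e-03) = 0.4566 ohm/m

0.4566 ohm/m


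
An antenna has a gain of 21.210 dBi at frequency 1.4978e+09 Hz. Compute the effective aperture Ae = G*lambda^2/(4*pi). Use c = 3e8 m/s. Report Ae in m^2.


lambda = c / f = 3.0000e+08 / 1.4978e+09 = 0.2002938 m
G_linear = 10^(21.210/10) = 132.1296
Ae = G_linear * lambda^2 / (4*pi) = 132.1296 * 0.2002938^2 / (4*pi) = 0.4218 m^2

0.4218 m^2


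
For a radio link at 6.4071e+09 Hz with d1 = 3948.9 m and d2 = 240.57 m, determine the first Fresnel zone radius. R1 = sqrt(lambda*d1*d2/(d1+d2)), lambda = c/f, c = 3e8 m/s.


lambda = c / f = 3.0000e+08 / 6.4071e+09 = 0.04682306 m
R1 = sqrt(0.04682306 * 3948.9 * 240.57 / (3948.9 + 240.57)) = 3.258 m

3.258 m


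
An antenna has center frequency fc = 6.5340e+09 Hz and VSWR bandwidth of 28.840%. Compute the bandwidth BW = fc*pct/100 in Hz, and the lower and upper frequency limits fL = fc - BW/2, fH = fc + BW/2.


BW = 6.5340e+09 * 28.840/100 = 1.884406e+09 Hz
fL = 6.5340e+09 - 1.884406e+09/2 = 5.592e+09 Hz
fH = 6.5340e+09 + 1.884406e+09/2 = 7.476e+09 Hz

BW=1.884e+09 Hz, fL=5.592e+09 Hz, fH=7.476e+09 Hz


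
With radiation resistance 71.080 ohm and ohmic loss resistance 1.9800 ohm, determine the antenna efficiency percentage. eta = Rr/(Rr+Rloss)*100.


eta = 71.080 / (71.080 + 1.9800) * 100 = 97.29%

97.29%


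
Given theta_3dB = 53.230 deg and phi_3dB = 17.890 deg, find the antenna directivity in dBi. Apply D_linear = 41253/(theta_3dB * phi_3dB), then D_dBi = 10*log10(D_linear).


D_linear = 41253 / (53.230 * 17.890) = 43.32003
D_dBi = 10 * log10(43.32003) = 16.37 dBi

16.37 dBi


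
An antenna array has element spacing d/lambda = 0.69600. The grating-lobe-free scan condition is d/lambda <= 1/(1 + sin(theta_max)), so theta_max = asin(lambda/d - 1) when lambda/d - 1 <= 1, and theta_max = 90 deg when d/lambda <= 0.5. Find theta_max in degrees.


lambda/d - 1 = 1/0.69600 - 1 = 0.4367816
theta_max = asin(0.4367816) = 25.90 deg

25.90 deg


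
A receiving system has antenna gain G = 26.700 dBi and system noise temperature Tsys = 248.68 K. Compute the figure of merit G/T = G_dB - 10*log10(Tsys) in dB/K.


G/T = 26.700 - 10*log10(248.68) = 26.700 - 23.95641 = 2.744 dB/K

2.744 dB/K


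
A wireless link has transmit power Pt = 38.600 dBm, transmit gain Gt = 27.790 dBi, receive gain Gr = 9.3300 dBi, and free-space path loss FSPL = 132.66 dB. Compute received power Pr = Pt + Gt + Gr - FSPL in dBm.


Pr = 38.600 + 27.790 + 9.3300 - 132.66 = -56.94 dBm

-56.94 dBm


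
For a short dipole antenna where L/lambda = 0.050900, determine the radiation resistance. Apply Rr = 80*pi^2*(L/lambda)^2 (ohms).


Rr = 80 * pi^2 * (0.050900)^2 = 80 * 9.869604 * 2.590810e-03 = 2.046 ohm

2.046 ohm


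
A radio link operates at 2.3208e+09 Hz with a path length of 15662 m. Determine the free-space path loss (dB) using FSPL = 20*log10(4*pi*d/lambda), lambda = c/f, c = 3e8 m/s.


lambda = c / f = 3.0000e+08 / 2.3208e+09 = 0.1292658 m
FSPL = 20 * log10(4*pi*15662/0.1292658) = 123.7 dB

123.7 dB


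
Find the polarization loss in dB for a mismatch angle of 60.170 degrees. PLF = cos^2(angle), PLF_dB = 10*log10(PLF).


PLF_linear = cos^2(60.170 deg) = 0.2474349
PLF_dB = 10 * log10(0.2474349) = -6.065 dB

-6.065 dB


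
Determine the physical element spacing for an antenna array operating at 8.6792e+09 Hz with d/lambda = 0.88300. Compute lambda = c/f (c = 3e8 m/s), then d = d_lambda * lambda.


lambda = c / f = 3.0000e+08 / 8.6792e+09 = 0.03456540 m
d = 0.88300 * 0.03456540 = 0.03052 m

0.03052 m


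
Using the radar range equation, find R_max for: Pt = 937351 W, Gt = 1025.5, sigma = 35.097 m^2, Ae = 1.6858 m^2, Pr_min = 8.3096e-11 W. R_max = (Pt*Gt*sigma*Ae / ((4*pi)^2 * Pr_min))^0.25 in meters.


R^4 = 937351*1025.5*35.097*1.6858 / ((4*pi)^2 * 8.3096e-11) = 4.334252e+18
R_max = 4.334252e+18^0.25 = 45628 m

45628 m


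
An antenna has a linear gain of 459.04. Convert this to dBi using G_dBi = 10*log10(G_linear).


G_dBi = 10 * log10(459.04) = 26.62 dBi

26.62 dBi


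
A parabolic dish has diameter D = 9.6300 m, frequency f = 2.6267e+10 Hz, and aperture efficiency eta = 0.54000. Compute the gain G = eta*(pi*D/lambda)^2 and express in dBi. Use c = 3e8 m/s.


lambda = c / f = 3.0000e+08 / 2.6267e+10 = 0.01142117 m
G_linear = 0.54000 * (pi * 9.6300 / 0.01142117)^2 = 3.789002e+06
G_dBi = 10 * log10(3.789002e+06) = 65.79 dBi

65.79 dBi


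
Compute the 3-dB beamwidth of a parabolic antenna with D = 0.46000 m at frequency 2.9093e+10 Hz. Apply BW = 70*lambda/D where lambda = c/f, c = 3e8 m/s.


lambda = c / f = 3.0000e+08 / 2.9093e+10 = 0.01031176 m
BW = 70 * 0.01031176 / 0.46000 = 1.569 deg

1.569 deg


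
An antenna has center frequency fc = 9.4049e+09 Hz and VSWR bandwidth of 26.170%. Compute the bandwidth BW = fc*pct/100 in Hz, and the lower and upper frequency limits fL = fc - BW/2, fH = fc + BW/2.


BW = 9.4049e+09 * 26.170/100 = 2.461262e+09 Hz
fL = 9.4049e+09 - 2.461262e+09/2 = 8.174e+09 Hz
fH = 9.4049e+09 + 2.461262e+09/2 = 1.064e+10 Hz

BW=2.461e+09 Hz, fL=8.174e+09 Hz, fH=1.064e+10 Hz


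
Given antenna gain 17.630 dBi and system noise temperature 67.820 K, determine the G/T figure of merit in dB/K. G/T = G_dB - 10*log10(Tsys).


G/T = 17.630 - 10*log10(67.820) = 17.630 - 18.31358 = -0.6836 dB/K

-0.6836 dB/K


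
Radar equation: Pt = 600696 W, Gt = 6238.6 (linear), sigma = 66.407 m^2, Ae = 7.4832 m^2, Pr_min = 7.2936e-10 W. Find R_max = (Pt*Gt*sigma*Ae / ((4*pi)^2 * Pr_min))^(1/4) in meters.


R^4 = 600696*6238.6*66.407*7.4832 / ((4*pi)^2 * 7.2936e-10) = 1.616894e+19
R_max = 1.616894e+19^0.25 = 63412 m

63412 m


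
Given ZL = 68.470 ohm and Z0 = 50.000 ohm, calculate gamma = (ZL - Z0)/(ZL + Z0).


gamma = (68.470 - 50.000) / (68.470 + 50.000) = 0.1559

0.1559


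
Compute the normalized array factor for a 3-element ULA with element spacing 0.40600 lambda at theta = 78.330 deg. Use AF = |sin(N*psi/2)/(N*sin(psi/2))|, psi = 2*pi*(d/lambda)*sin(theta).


psi = 2*pi*0.40600*sin(78.330 deg) = 2.498242 rad
AF = |sin(3*2.498242/2) / (3*sin(2.498242/2))| = 0.2001

0.2001


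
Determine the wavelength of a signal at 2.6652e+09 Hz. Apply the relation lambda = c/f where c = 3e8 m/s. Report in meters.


lambda = c / f = 3.0000e+08 / 2.6652e+09 = 0.1126 m

0.1126 m


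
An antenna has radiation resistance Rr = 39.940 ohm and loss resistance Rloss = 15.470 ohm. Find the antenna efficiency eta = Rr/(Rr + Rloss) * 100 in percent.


eta = 39.940 / (39.940 + 15.470) * 100 = 72.08%

72.08%


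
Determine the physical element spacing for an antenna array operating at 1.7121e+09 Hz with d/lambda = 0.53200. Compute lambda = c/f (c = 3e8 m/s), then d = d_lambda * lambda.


lambda = c / f = 3.0000e+08 / 1.7121e+09 = 0.1752234 m
d = 0.53200 * 0.1752234 = 0.09322 m

0.09322 m


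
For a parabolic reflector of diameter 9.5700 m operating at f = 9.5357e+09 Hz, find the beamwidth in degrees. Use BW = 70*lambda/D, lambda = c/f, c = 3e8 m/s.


lambda = c / f = 3.0000e+08 / 9.5357e+09 = 0.03146072 m
BW = 70 * 0.03146072 / 9.5700 = 0.2301 deg

0.2301 deg


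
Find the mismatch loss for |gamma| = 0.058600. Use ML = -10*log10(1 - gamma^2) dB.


ML = -10 * log10(1 - 0.058600^2) = -10 * log10(0.99656604) = 0.01494 dB

0.01494 dB


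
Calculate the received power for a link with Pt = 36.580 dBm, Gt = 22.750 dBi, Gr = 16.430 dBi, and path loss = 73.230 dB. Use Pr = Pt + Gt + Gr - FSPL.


Pr = 36.580 + 22.750 + 16.430 - 73.230 = 2.53 dBm

2.53 dBm


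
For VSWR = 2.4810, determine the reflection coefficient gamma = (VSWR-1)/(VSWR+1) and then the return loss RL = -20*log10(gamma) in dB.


gamma = (2.4810 - 1) / (2.4810 + 1) = 0.4254525
RL = -20 * log10(0.4254525) = 7.423 dB

7.423 dB


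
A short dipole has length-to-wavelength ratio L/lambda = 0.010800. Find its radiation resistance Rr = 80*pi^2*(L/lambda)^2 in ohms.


Rr = 80 * pi^2 * (0.010800)^2 = 80 * 9.869604 * 1.166400e-04 = 0.09210 ohm

0.09210 ohm


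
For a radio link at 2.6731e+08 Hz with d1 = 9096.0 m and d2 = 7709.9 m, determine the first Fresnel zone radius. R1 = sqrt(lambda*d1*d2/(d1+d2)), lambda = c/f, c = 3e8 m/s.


lambda = c / f = 3.0000e+08 / 2.6731e+08 = 1.122292 m
R1 = sqrt(1.122292 * 9096.0 * 7709.9 / (9096.0 + 7709.9)) = 68.43 m

68.43 m


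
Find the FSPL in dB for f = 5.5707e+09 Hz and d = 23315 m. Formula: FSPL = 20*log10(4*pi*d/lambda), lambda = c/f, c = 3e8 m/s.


lambda = c / f = 3.0000e+08 / 5.5707e+09 = 0.05385320 m
FSPL = 20 * log10(4*pi*23315/0.05385320) = 134.7 dB

134.7 dB


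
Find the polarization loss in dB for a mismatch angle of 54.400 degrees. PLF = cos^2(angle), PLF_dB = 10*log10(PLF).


PLF_linear = cos^2(54.400 deg) = 0.3388672
PLF_dB = 10 * log10(0.3388672) = -4.700 dB

-4.700 dB


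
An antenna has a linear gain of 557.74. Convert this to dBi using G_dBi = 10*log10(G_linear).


G_dBi = 10 * log10(557.74) = 27.46 dBi

27.46 dBi


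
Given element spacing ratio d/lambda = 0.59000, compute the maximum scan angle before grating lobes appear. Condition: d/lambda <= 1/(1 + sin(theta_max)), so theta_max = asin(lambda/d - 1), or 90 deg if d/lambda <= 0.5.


lambda/d - 1 = 1/0.59000 - 1 = 0.6949153
theta_max = asin(0.6949153) = 44.02 deg

44.02 deg


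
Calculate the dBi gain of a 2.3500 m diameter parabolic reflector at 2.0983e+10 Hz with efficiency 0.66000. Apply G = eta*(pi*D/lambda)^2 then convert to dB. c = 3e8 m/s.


lambda = c / f = 3.0000e+08 / 2.0983e+10 = 0.01429729 m
G_linear = 0.66000 * (pi * 2.3500 / 0.01429729)^2 = 175983.5
G_dBi = 10 * log10(175983.5) = 52.45 dBi

52.45 dBi


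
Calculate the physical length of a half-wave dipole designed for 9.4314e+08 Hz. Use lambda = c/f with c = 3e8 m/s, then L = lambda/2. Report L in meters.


lambda = c / f = 3.0000e+08 / 9.4314e+08 = 0.3180864 m
L = lambda / 2 = 0.3180864 / 2 = 0.1590 m

0.1590 m


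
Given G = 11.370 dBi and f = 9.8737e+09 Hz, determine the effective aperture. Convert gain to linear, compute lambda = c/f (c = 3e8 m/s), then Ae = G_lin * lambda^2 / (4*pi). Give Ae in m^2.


lambda = c / f = 3.0000e+08 / 9.8737e+09 = 0.03038375 m
G_linear = 10^(11.370/10) = 13.70882
Ae = G_linear * lambda^2 / (4*pi) = 13.70882 * 0.03038375^2 / (4*pi) = 1.007e-03 m^2

1.007e-03 m^2


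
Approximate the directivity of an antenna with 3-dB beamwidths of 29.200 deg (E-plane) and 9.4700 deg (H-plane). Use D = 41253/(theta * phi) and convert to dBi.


D_linear = 41253 / (29.200 * 9.4700) = 149.1842
D_dBi = 10 * log10(149.1842) = 21.74 dBi

21.74 dBi


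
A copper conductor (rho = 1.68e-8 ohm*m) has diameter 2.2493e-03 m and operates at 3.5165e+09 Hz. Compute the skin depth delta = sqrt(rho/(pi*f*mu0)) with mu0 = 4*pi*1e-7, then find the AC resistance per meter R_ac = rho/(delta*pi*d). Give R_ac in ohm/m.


delta = sqrt(1.68e-8 / (pi * 3.5165e+09 * 4*pi*1e-7)) = 1.100068e-06 m
R_ac = 1.68e-8 / (1.100068e-06 * pi * 2.2493e-03) = 2.161 ohm/m

2.161 ohm/m


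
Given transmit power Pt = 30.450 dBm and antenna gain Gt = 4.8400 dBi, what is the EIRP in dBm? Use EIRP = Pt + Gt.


EIRP = Pt + Gt = 30.450 + 4.8400 = 35.29 dBm

35.29 dBm


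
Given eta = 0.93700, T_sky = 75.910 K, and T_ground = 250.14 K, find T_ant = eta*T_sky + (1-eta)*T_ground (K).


T_ant = 0.93700 * 75.910 + (1 - 0.93700) * 250.14 = 86.89 K

86.89 K


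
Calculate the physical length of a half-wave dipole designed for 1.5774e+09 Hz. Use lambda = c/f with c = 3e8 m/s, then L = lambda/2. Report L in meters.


lambda = c / f = 3.0000e+08 / 1.5774e+09 = 0.1901864 m
L = lambda / 2 = 0.1901864 / 2 = 0.09509 m

0.09509 m


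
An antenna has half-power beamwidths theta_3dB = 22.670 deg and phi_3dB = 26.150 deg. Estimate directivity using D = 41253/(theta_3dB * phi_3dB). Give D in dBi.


D_linear = 41253 / (22.670 * 26.150) = 69.58767
D_dBi = 10 * log10(69.58767) = 18.43 dBi

18.43 dBi


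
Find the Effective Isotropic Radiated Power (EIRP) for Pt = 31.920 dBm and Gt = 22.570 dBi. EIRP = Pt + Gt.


EIRP = Pt + Gt = 31.920 + 22.570 = 54.49 dBm

54.49 dBm


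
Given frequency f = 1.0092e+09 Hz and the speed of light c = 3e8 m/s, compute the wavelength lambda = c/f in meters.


lambda = c / f = 3.0000e+08 / 1.0092e+09 = 0.2973 m

0.2973 m


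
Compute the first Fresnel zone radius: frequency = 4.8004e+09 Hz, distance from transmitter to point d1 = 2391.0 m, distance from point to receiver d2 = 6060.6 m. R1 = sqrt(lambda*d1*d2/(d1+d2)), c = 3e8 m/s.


lambda = c / f = 3.0000e+08 / 4.8004e+09 = 0.06249479 m
R1 = sqrt(0.06249479 * 2391.0 * 6060.6 / (2391.0 + 6060.6)) = 10.35 m

10.35 m


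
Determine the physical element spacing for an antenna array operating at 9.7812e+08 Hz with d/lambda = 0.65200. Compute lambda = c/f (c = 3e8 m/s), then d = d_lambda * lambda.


lambda = c / f = 3.0000e+08 / 9.7812e+08 = 0.3067108 m
d = 0.65200 * 0.3067108 = 0.2000 m

0.2000 m


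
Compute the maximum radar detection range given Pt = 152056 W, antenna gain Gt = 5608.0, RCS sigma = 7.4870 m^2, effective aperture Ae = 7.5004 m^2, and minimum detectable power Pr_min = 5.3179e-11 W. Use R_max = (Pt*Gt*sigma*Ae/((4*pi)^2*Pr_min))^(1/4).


R^4 = 152056*5608.0*7.4870*7.5004 / ((4*pi)^2 * 5.3179e-11) = 5.702219e+18
R_max = 5.702219e+18^0.25 = 48866 m

48866 m


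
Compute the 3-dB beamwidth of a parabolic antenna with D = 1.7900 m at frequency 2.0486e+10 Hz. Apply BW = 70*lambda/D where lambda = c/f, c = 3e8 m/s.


lambda = c / f = 3.0000e+08 / 2.0486e+10 = 0.01464415 m
BW = 70 * 0.01464415 / 1.7900 = 0.5727 deg

0.5727 deg


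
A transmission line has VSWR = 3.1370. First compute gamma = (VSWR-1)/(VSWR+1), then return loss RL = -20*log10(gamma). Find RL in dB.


gamma = (3.1370 - 1) / (3.1370 + 1) = 0.5165579
RL = -20 * log10(0.5165579) = 5.738 dB

5.738 dB


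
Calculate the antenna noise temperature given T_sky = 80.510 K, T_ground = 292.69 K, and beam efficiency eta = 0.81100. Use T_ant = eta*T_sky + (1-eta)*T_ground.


T_ant = 0.81100 * 80.510 + (1 - 0.81100) * 292.69 = 120.6 K

120.6 K


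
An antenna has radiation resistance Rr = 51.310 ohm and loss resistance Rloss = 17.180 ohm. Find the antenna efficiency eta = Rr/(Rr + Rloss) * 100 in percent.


eta = 51.310 / (51.310 + 17.180) * 100 = 74.92%

74.92%


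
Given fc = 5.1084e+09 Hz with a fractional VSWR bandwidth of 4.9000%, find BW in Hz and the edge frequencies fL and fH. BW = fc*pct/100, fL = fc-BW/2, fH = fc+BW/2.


BW = 5.1084e+09 * 4.9000/100 = 2.503116e+08 Hz
fL = 5.1084e+09 - 2.503116e+08/2 = 4.983e+09 Hz
fH = 5.1084e+09 + 2.503116e+08/2 = 5.234e+09 Hz

BW=2.503e+08 Hz, fL=4.983e+09 Hz, fH=5.234e+09 Hz


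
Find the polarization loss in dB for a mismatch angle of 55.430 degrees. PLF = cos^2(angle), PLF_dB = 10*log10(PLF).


PLF_linear = cos^2(55.430 deg) = 0.3219571
PLF_dB = 10 * log10(0.3219571) = -4.922 dB

-4.922 dB


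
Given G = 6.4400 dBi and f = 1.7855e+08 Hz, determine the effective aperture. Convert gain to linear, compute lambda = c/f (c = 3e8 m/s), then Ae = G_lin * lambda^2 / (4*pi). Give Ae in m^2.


lambda = c / f = 3.0000e+08 / 1.7855e+08 = 1.680202 m
G_linear = 10^(6.4400/10) = 4.405549
Ae = G_linear * lambda^2 / (4*pi) = 4.405549 * 1.680202^2 / (4*pi) = 0.9897 m^2

0.9897 m^2


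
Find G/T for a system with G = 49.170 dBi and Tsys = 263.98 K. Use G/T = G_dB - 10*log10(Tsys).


G/T = 49.170 - 10*log10(263.98) = 49.170 - 24.21571 = 24.95 dB/K

24.95 dB/K


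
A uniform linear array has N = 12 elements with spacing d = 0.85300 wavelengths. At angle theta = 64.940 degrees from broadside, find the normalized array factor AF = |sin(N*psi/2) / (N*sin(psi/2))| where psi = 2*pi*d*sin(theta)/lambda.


psi = 2*pi*0.85300*sin(64.940 deg) = 4.855034 rad
AF = |sin(12*4.855034/2) / (12*sin(4.855034/2))| = 0.09609

0.09609


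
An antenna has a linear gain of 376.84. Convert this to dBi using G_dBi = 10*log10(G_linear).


G_dBi = 10 * log10(376.84) = 25.76 dBi

25.76 dBi


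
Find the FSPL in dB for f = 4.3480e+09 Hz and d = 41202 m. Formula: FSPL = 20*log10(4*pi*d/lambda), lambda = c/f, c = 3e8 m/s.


lambda = c / f = 3.0000e+08 / 4.3480e+09 = 0.06899724 m
FSPL = 20 * log10(4*pi*41202/0.06899724) = 137.5 dB

137.5 dB


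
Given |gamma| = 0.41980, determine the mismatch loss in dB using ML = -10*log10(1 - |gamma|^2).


ML = -10 * log10(1 - 0.41980^2) = -10 * log10(0.82376796) = 0.8420 dB

0.8420 dB


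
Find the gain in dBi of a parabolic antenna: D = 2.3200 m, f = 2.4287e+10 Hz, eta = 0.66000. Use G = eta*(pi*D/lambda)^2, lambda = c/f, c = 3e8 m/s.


lambda = c / f = 3.0000e+08 / 2.4287e+10 = 0.01235229 m
G_linear = 0.66000 * (pi * 2.3200 / 0.01235229)^2 = 229786.6
G_dBi = 10 * log10(229786.6) = 53.61 dBi

53.61 dBi


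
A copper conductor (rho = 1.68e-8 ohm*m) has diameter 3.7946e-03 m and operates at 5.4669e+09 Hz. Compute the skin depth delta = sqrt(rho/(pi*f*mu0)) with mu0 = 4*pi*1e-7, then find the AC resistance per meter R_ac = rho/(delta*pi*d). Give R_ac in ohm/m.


delta = sqrt(1.68e-8 / (pi * 5.4669e+09 * 4*pi*1e-7)) = 8.822755e-07 m
R_ac = 1.68e-8 / (8.822755e-07 * pi * 3.7946e-03) = 1.597 ohm/m

1.597 ohm/m


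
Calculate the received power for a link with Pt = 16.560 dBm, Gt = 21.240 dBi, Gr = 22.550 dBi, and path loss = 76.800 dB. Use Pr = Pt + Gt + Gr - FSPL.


Pr = 16.560 + 21.240 + 22.550 - 76.800 = -16.45 dBm

-16.45 dBm


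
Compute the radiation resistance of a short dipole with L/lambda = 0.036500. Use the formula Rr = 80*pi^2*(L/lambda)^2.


Rr = 80 * pi^2 * (0.036500)^2 = 80 * 9.869604 * 1.332250e-03 = 1.052 ohm

1.052 ohm


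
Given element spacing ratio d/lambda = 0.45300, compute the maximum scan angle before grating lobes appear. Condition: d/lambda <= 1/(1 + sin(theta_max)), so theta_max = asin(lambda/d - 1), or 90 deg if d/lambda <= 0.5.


lambda/d - 1 = 1/0.45300 - 1 = 1.207506 >= 1
d/lambda <= 0.5, so the array can scan to endfire without grating lobes: theta_max = 90 deg

90 deg


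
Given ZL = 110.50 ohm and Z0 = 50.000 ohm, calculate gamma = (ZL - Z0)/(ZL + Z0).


gamma = (110.50 - 50.000) / (110.50 + 50.000) = 0.3769

0.3769


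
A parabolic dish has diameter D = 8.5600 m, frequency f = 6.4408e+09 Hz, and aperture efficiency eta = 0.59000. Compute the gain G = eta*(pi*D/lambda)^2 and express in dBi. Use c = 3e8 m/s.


lambda = c / f = 3.0000e+08 / 6.4408e+09 = 0.04657806 m
G_linear = 0.59000 * (pi * 8.5600 / 0.04657806)^2 = 196669.3
G_dBi = 10 * log10(196669.3) = 52.94 dBi

52.94 dBi


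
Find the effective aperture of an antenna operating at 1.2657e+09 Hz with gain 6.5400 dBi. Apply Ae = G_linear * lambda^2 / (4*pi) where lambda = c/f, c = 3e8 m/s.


lambda = c / f = 3.0000e+08 / 1.2657e+09 = 0.2370230 m
G_linear = 10^(6.5400/10) = 4.508167
Ae = G_linear * lambda^2 / (4*pi) = 4.508167 * 0.2370230^2 / (4*pi) = 0.02015 m^2

0.02015 m^2


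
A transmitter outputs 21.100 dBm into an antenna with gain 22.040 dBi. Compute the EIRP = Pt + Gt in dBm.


EIRP = Pt + Gt = 21.100 + 22.040 = 43.14 dBm

43.14 dBm


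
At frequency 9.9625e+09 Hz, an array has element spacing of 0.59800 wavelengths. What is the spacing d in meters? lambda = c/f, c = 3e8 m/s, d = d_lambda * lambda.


lambda = c / f = 3.0000e+08 / 9.9625e+09 = 0.03011292 m
d = 0.59800 * 0.03011292 = 0.01801 m

0.01801 m


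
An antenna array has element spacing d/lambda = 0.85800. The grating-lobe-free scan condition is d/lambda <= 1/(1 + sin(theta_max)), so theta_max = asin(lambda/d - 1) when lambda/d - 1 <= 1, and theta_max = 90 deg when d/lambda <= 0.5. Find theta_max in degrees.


lambda/d - 1 = 1/0.85800 - 1 = 0.1655012
theta_max = asin(0.1655012) = 9.526 deg

9.526 deg


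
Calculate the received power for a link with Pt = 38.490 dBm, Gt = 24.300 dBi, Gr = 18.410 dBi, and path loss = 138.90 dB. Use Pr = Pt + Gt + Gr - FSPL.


Pr = 38.490 + 24.300 + 18.410 - 138.90 = -57.70 dBm

-57.70 dBm


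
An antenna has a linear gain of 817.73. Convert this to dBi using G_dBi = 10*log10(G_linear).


G_dBi = 10 * log10(817.73) = 29.13 dBi

29.13 dBi


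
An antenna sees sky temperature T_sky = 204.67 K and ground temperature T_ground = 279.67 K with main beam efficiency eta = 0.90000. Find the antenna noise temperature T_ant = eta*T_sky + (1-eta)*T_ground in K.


T_ant = 0.90000 * 204.67 + (1 - 0.90000) * 279.67 = 212.2 K

212.2 K


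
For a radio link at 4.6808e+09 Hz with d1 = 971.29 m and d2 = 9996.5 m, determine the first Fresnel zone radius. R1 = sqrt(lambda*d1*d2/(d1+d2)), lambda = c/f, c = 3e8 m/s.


lambda = c / f = 3.0000e+08 / 4.6808e+09 = 0.06409161 m
R1 = sqrt(0.06409161 * 971.29 * 9996.5 / (971.29 + 9996.5)) = 7.533 m

7.533 m


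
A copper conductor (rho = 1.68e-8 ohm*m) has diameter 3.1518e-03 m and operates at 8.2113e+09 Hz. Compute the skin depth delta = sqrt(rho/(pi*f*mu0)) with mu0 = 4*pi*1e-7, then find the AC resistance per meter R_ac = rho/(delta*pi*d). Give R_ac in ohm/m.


delta = sqrt(1.68e-8 / (pi * 8.2113e+09 * 4*pi*1e-7)) = 7.198944e-07 m
R_ac = 1.68e-8 / (7.198944e-07 * pi * 3.1518e-03) = 2.357 ohm/m

2.357 ohm/m


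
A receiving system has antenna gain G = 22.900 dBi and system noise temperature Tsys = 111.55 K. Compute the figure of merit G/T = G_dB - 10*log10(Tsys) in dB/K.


G/T = 22.900 - 10*log10(111.55) = 22.900 - 20.47470 = 2.425 dB/K

2.425 dB/K


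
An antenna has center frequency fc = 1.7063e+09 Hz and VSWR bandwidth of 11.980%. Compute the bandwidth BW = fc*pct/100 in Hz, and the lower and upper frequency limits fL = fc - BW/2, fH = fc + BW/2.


BW = 1.7063e+09 * 11.980/100 = 2.044147e+08 Hz
fL = 1.7063e+09 - 2.044147e+08/2 = 1.604e+09 Hz
fH = 1.7063e+09 + 2.044147e+08/2 = 1.809e+09 Hz

BW=2.044e+08 Hz, fL=1.604e+09 Hz, fH=1.809e+09 Hz


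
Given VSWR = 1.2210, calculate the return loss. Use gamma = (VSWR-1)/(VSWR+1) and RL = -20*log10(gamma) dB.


gamma = (1.2210 - 1) / (1.2210 + 1) = 0.09950473
RL = -20 * log10(0.09950473) = 20.04 dB

20.04 dB


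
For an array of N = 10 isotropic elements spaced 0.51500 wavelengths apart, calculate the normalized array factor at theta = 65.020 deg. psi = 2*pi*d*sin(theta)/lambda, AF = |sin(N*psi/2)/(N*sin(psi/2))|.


psi = 2*pi*0.51500*sin(65.020 deg) = 2.933145 rad
AF = |sin(10*2.933145/2) / (10*sin(2.933145/2))| = 0.08682

0.08682


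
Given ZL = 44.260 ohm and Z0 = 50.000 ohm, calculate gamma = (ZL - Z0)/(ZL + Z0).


gamma = (44.260 - 50.000) / (44.260 + 50.000) = -0.06090

-0.06090


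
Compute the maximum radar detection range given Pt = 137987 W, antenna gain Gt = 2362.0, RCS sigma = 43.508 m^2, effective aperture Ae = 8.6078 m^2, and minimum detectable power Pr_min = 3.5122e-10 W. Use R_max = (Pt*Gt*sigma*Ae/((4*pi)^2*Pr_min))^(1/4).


R^4 = 137987*2362.0*43.508*8.6078 / ((4*pi)^2 * 3.5122e-10) = 2.200799e+18
R_max = 2.200799e+18^0.25 = 38516 m

38516 m


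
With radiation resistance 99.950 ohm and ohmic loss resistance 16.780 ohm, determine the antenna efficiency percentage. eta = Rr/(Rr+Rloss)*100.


eta = 99.950 / (99.950 + 16.780) * 100 = 85.62%

85.62%


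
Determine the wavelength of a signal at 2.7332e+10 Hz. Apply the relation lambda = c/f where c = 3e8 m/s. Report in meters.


lambda = c / f = 3.0000e+08 / 2.7332e+10 = 0.01098 m

0.01098 m


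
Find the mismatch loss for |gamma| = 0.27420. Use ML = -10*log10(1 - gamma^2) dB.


ML = -10 * log10(1 - 0.27420^2) = -10 * log10(0.92481436) = 0.3395 dB

0.3395 dB


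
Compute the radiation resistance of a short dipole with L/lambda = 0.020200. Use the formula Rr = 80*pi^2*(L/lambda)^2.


Rr = 80 * pi^2 * (0.020200)^2 = 80 * 9.869604 * 4.080400e-04 = 0.3222 ohm

0.3222 ohm


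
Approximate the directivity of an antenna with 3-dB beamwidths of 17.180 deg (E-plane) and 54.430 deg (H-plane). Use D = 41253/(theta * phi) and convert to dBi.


D_linear = 41253 / (17.180 * 54.430) = 44.11579
D_dBi = 10 * log10(44.11579) = 16.45 dBi

16.45 dBi


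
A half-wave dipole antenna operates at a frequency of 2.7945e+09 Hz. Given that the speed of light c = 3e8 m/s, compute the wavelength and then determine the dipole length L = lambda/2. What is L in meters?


lambda = c / f = 3.0000e+08 / 2.7945e+09 = 0.1073537 m
L = lambda / 2 = 0.1073537 / 2 = 0.05368 m

0.05368 m


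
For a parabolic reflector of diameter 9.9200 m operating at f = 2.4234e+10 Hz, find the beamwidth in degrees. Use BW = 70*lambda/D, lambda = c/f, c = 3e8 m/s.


lambda = c / f = 3.0000e+08 / 2.4234e+10 = 0.01237930 m
BW = 70 * 0.01237930 / 9.9200 = 0.08735 deg

0.08735 deg


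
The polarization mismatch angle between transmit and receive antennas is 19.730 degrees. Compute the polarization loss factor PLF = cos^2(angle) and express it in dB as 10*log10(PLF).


PLF_linear = cos^2(19.730 deg) = 0.8860342
PLF_dB = 10 * log10(0.8860342) = -0.5255 dB

-0.5255 dB


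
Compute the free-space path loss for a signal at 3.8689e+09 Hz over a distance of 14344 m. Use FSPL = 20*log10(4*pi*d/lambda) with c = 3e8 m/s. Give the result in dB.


lambda = c / f = 3.0000e+08 / 3.8689e+09 = 0.07754142 m
FSPL = 20 * log10(4*pi*14344/0.07754142) = 127.3 dB

127.3 dB


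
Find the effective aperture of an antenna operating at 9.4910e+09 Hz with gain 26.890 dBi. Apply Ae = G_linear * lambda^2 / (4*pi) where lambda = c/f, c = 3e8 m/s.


lambda = c / f = 3.0000e+08 / 9.4910e+09 = 0.03160889 m
G_linear = 10^(26.890/10) = 488.6524
Ae = G_linear * lambda^2 / (4*pi) = 488.6524 * 0.03160889^2 / (4*pi) = 0.03885 m^2

0.03885 m^2


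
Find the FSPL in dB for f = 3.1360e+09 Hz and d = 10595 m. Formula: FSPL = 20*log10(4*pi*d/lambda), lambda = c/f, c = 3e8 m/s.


lambda = c / f = 3.0000e+08 / 3.1360e+09 = 0.09566327 m
FSPL = 20 * log10(4*pi*10595/0.09566327) = 122.9 dB

122.9 dB


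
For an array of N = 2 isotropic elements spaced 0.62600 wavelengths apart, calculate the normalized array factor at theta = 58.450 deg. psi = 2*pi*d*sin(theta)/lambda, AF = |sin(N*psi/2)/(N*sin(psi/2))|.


psi = 2*pi*0.62600*sin(58.450 deg) = 3.351873 rad
AF = |sin(2*3.351873/2) / (2*sin(3.351873/2))| = 0.1049

0.1049
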